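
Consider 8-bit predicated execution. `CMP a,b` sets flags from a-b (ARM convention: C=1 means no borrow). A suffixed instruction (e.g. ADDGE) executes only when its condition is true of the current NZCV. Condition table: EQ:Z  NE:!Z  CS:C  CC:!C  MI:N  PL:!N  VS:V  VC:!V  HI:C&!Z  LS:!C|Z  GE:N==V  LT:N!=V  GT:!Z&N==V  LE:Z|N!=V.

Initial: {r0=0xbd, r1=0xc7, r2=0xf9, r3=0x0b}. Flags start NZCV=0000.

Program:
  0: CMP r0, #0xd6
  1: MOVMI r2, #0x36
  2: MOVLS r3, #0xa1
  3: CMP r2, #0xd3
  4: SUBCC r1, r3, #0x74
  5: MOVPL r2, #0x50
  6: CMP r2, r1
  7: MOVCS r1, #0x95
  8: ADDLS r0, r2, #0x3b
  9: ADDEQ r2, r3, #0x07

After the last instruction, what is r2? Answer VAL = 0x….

0: ✓ CMP  NZCV=1000
1: ✓ MOVMI  r2←0x36
2: ✓ MOVLS  r3←0xa1
3: ✓ CMP  NZCV=0000
4: ✓ SUBCC  r1←0x2d
5: ✓ MOVPL  r2←0x50
6: ✓ CMP  NZCV=0010
7: ✓ MOVCS  r1←0x95
8: · ADDLS
9: · ADDEQ

VAL = 0x50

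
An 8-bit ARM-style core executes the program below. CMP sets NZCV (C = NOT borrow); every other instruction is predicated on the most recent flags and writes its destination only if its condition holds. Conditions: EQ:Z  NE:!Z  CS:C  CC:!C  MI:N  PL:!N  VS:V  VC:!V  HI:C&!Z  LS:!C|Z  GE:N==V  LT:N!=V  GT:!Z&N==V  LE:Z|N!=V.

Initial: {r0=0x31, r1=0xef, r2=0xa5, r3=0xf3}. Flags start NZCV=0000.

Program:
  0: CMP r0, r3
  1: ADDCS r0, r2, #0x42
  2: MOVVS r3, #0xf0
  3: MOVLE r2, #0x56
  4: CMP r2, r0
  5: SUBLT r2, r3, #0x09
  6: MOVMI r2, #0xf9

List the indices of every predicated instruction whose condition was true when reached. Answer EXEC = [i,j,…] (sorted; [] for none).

[0] flags=0000 → (cmp)
[1] flags=0000 CS?F → skip
[2] flags=0000 VS?F → skip
[3] flags=0000 LE?F → skip
[4] flags=0011 → (cmp)
[5] flags=0011 LT?T → r2=0xea
[6] flags=0011 MI?F → skip

EXEC = [5]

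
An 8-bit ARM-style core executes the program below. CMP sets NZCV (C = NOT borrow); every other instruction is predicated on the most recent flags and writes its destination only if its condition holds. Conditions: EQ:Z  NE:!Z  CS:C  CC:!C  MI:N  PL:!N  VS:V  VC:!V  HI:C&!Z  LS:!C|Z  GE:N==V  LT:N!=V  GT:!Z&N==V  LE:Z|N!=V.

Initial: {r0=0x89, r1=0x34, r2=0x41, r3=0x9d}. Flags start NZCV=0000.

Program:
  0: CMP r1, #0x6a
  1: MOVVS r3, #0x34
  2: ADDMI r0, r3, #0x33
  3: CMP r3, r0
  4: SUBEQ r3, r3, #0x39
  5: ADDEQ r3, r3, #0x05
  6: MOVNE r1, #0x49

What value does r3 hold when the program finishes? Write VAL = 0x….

0: ✓ CMP  NZCV=1000
1: · MOVVS
2: ✓ ADDMI  r0←0xd0
3: ✓ CMP  NZCV=1000
4: · SUBEQ
5: · ADDEQ
6: ✓ MOVNE  r1←0x49

VAL = 0x9d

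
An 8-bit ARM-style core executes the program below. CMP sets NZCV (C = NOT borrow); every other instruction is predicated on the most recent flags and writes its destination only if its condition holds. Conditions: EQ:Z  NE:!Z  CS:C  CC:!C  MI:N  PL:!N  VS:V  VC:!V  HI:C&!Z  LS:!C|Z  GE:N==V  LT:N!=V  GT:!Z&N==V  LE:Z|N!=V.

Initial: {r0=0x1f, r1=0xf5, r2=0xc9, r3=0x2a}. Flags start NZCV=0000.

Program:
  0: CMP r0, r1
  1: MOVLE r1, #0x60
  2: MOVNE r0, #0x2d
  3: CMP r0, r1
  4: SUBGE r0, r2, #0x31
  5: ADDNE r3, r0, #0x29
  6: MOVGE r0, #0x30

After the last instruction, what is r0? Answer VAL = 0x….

[0] flags=0000 → (cmp)
[1] flags=0000 LE?F → skip
[2] flags=0000 NE?T → r0=0x2d
[3] flags=0000 → (cmp)
[4] flags=0000 GE?T → r0=0x98
[5] flags=0000 NE?T → r3=0xc1
[6] flags=0000 GE?T → r0=0x30

VAL = 0x30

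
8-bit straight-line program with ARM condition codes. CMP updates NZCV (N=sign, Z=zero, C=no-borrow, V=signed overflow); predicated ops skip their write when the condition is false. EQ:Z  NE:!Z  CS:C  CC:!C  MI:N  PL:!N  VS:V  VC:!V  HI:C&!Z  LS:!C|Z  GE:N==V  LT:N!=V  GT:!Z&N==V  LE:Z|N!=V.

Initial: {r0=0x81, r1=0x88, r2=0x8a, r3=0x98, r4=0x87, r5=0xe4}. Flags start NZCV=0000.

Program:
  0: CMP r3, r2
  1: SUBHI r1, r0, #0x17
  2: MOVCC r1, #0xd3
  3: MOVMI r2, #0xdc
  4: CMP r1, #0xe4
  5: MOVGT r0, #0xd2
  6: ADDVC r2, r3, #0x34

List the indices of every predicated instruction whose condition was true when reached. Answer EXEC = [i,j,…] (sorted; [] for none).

EXEC = [1,5]

0: ✓ CMP  NZCV=0010
1: ✓ SUBHI  r1←0x6a
2: · MOVCC
3: · MOVMI
4: ✓ CMP  NZCV=1001
5: ✓ MOVGT  r0←0xd2
6: · ADDVC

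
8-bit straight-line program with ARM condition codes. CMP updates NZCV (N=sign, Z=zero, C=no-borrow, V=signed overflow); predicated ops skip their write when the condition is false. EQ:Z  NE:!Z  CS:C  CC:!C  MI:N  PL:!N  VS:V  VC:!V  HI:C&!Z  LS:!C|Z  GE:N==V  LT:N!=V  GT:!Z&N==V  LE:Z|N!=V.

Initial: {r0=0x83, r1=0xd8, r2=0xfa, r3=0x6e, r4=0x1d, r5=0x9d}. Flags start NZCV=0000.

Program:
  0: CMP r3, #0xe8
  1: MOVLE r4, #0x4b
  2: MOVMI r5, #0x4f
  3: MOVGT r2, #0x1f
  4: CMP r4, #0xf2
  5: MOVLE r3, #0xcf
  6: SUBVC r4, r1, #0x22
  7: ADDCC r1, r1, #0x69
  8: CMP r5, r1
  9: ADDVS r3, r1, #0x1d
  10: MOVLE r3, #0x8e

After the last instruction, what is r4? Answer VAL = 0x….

0: ✓ CMP  NZCV=1001
1: · MOVLE
2: ✓ MOVMI  r5←0x4f
3: ✓ MOVGT  r2←0x1f
4: ✓ CMP  NZCV=0000
5: · MOVLE
6: ✓ SUBVC  r4←0xb6
7: ✓ ADDCC  r1←0x41
8: ✓ CMP  NZCV=0010
9: · ADDVS
10: · MOVLE

VAL = 0xb6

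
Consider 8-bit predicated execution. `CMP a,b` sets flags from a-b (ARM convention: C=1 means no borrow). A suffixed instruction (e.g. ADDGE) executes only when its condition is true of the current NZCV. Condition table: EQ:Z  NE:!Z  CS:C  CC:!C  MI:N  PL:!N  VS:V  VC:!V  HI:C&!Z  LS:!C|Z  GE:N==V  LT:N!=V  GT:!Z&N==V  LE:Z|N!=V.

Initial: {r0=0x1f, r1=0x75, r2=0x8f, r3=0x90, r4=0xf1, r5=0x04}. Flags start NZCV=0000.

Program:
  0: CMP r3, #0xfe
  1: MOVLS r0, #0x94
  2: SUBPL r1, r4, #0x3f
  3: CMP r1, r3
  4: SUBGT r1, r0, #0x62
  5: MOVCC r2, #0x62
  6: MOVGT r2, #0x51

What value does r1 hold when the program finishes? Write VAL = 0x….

VAL = 0x32

0: ✓ CMP  NZCV=1000
1: ✓ MOVLS  r0←0x94
2: · SUBPL
3: ✓ CMP  NZCV=1001
4: ✓ SUBGT  r1←0x32
5: ✓ MOVCC  r2←0x62
6: ✓ MOVGT  r2←0x51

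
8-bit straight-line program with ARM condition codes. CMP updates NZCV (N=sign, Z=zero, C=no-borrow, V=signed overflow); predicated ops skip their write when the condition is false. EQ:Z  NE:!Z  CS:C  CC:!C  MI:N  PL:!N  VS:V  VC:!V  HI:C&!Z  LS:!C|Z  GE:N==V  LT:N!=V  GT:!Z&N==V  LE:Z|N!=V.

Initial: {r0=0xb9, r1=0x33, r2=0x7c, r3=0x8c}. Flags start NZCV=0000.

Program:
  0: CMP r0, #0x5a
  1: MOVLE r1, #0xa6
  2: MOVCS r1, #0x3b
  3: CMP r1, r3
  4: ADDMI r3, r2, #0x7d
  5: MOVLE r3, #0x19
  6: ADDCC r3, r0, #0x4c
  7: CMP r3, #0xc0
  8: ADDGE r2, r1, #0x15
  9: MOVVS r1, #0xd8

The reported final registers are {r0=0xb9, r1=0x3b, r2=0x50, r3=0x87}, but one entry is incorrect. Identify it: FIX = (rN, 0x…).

FIX = (r3, 0x05)

[0] flags=0011 → (cmp)
[1] flags=0011 LE?T → r1=0xa6
[2] flags=0011 CS?T → r1=0x3b
[3] flags=1001 → (cmp)
[4] flags=1001 MI?T → r3=0xf9
[5] flags=1001 LE?F → skip
[6] flags=1001 CC?T → r3=0x05
[7] flags=0000 → (cmp)
[8] flags=0000 GE?T → r2=0x50
[9] flags=0000 VS?F → skip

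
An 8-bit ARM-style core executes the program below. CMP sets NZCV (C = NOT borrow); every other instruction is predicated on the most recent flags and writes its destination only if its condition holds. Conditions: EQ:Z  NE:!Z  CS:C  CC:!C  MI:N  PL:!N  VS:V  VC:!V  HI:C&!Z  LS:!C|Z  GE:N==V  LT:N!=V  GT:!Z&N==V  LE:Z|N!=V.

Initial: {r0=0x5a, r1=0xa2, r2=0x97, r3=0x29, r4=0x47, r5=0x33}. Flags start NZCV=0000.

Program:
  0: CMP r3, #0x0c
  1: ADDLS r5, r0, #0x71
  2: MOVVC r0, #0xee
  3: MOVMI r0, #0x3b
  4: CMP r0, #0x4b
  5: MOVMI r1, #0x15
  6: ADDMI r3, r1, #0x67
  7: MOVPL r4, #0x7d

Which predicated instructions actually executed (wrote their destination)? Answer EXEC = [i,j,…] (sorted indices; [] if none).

EXEC = [2,5,6]

[0] flags=0010 → (cmp)
[1] flags=0010 LS?F → skip
[2] flags=0010 VC?T → r0=0xee
[3] flags=0010 MI?F → skip
[4] flags=1010 → (cmp)
[5] flags=1010 MI?T → r1=0x15
[6] flags=1010 MI?T → r3=0x7c
[7] flags=1010 PL?F → skip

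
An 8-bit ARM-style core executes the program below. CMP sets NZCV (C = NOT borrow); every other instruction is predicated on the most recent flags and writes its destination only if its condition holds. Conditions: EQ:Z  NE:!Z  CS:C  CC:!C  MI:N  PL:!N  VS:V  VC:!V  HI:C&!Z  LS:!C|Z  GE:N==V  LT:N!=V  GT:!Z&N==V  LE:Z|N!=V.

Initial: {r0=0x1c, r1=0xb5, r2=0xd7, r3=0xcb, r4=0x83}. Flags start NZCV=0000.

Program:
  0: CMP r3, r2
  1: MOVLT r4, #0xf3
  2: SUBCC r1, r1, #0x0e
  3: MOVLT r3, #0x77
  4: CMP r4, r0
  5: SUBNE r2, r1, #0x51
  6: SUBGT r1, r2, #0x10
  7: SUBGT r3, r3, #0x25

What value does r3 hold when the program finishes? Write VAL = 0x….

VAL = 0x77

[0] flags=1000 → (cmp)
[1] flags=1000 LT?T → r4=0xf3
[2] flags=1000 CC?T → r1=0xa7
[3] flags=1000 LT?T → r3=0x77
[4] flags=1010 → (cmp)
[5] flags=1010 NE?T → r2=0x56
[6] flags=1010 GT?F → skip
[7] flags=1010 GT?F → skip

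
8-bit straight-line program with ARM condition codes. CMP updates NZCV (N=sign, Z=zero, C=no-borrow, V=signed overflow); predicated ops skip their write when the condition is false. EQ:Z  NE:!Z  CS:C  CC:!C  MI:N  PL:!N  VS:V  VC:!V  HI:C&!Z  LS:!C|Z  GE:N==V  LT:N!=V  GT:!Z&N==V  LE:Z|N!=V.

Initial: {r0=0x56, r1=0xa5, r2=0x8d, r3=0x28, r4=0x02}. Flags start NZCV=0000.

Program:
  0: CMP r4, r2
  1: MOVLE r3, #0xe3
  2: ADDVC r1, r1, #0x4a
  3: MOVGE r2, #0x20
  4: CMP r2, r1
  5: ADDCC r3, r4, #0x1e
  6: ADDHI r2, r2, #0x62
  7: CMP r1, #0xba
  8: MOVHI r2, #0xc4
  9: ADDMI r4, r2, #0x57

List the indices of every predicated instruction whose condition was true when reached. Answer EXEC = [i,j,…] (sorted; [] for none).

EXEC = [2,3,5,8]

0: ✓ CMP  NZCV=0000
1: · MOVLE
2: ✓ ADDVC  r1←0xef
3: ✓ MOVGE  r2←0x20
4: ✓ CMP  NZCV=0000
5: ✓ ADDCC  r3←0x20
6: · ADDHI
7: ✓ CMP  NZCV=0010
8: ✓ MOVHI  r2←0xc4
9: · ADDMI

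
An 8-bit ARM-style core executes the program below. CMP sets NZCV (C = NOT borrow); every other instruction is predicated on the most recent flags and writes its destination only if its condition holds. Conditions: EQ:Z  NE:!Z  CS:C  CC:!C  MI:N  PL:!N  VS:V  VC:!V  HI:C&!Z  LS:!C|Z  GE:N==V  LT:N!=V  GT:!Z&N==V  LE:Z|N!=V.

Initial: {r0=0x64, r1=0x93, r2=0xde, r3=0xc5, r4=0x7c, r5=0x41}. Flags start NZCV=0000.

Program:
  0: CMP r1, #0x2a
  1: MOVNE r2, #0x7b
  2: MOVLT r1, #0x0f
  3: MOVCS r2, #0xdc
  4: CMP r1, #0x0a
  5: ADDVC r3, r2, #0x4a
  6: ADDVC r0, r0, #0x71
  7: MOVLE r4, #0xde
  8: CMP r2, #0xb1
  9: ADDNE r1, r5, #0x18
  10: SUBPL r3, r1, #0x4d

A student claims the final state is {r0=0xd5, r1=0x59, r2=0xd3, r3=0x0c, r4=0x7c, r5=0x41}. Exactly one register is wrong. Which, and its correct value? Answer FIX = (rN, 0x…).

[0] flags=0011 → (cmp)
[1] flags=0011 NE?T → r2=0x7b
[2] flags=0011 LT?T → r1=0x0f
[3] flags=0011 CS?T → r2=0xdc
[4] flags=0010 → (cmp)
[5] flags=0010 VC?T → r3=0x26
[6] flags=0010 VC?T → r0=0xd5
[7] flags=0010 LE?F → skip
[8] flags=0010 → (cmp)
[9] flags=0010 NE?T → r1=0x59
[10] flags=0010 PL?T → r3=0x0c

FIX = (r2, 0xdc)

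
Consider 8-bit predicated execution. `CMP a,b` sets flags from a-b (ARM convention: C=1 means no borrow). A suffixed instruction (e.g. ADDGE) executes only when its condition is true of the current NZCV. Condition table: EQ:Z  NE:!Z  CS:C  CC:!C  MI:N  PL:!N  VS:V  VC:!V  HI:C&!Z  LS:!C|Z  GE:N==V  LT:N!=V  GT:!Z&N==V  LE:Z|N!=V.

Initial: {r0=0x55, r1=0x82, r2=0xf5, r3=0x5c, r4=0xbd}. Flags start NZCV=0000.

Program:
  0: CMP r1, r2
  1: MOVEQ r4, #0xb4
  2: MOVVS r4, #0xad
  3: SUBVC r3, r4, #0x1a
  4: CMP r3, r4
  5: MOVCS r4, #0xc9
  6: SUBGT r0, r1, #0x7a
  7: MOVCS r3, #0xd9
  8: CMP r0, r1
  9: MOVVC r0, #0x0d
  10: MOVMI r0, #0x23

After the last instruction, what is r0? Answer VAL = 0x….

VAL = 0x23

0: ✓ CMP  NZCV=1000
1: · MOVEQ
2: · MOVVS
3: ✓ SUBVC  r3←0xa3
4: ✓ CMP  NZCV=1000
5: · MOVCS
6: · SUBGT
7: · MOVCS
8: ✓ CMP  NZCV=1001
9: · MOVVC
10: ✓ MOVMI  r0←0x23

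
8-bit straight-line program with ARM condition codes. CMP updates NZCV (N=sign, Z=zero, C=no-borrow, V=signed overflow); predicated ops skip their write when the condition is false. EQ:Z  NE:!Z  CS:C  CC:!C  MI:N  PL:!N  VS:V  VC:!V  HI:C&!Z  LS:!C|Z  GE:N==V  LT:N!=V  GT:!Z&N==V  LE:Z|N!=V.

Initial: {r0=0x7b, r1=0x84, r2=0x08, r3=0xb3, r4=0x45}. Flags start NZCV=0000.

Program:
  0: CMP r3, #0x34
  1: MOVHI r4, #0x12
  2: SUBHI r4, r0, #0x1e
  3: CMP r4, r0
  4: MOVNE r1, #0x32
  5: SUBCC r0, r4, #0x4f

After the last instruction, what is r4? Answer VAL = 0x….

[0] flags=0011 → (cmp)
[1] flags=0011 HI?T → r4=0x12
[2] flags=0011 HI?T → r4=0x5d
[3] flags=1000 → (cmp)
[4] flags=1000 NE?T → r1=0x32
[5] flags=1000 CC?T → r0=0x0e

VAL = 0x5d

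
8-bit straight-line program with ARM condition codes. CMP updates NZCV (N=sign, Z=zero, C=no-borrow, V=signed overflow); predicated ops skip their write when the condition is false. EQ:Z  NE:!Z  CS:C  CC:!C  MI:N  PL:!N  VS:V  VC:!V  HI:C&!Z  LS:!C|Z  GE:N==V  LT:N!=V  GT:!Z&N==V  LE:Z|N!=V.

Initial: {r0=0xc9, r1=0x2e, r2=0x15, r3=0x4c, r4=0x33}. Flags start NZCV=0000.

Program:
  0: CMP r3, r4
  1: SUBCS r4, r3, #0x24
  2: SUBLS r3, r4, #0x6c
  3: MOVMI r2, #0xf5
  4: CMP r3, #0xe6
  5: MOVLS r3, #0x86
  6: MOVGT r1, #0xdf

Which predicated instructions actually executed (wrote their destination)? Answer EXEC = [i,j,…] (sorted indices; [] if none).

EXEC = [1,5,6]

0: ✓ CMP  NZCV=0010
1: ✓ SUBCS  r4←0x28
2: · SUBLS
3: · MOVMI
4: ✓ CMP  NZCV=0000
5: ✓ MOVLS  r3←0x86
6: ✓ MOVGT  r1←0xdf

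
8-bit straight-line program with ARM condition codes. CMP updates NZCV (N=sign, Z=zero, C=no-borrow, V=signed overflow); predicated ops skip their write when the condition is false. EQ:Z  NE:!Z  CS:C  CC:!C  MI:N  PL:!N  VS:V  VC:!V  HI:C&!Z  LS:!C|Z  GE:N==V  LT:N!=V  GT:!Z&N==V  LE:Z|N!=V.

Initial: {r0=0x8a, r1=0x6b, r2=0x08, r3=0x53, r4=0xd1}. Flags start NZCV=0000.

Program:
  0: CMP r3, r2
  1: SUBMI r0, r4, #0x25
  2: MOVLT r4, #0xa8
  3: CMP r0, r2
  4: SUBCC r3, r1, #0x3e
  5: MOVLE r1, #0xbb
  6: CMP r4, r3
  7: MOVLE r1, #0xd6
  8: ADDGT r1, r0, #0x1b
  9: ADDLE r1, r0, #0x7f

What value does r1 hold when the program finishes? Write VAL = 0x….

[0] flags=0010 → (cmp)
[1] flags=0010 MI?F → skip
[2] flags=0010 LT?F → skip
[3] flags=1010 → (cmp)
[4] flags=1010 CC?F → skip
[5] flags=1010 LE?T → r1=0xbb
[6] flags=0011 → (cmp)
[7] flags=0011 LE?T → r1=0xd6
[8] flags=0011 GT?F → skip
[9] flags=0011 LE?T → r1=0x09

VAL = 0x09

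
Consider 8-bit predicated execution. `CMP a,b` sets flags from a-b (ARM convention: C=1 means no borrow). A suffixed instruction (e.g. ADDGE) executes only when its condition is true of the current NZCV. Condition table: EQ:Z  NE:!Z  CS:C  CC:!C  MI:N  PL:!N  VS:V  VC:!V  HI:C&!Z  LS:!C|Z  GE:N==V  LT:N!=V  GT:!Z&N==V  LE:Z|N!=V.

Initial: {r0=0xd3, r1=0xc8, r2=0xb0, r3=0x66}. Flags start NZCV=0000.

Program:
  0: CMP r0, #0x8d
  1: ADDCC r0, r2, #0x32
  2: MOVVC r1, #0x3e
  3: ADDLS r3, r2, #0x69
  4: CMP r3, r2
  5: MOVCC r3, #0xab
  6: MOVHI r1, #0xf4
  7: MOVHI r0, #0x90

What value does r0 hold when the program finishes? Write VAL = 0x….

[0] flags=0010 → (cmp)
[1] flags=0010 CC?F → skip
[2] flags=0010 VC?T → r1=0x3e
[3] flags=0010 LS?F → skip
[4] flags=1001 → (cmp)
[5] flags=1001 CC?T → r3=0xab
[6] flags=1001 HI?F → skip
[7] flags=1001 HI?F → skip

VAL = 0xd3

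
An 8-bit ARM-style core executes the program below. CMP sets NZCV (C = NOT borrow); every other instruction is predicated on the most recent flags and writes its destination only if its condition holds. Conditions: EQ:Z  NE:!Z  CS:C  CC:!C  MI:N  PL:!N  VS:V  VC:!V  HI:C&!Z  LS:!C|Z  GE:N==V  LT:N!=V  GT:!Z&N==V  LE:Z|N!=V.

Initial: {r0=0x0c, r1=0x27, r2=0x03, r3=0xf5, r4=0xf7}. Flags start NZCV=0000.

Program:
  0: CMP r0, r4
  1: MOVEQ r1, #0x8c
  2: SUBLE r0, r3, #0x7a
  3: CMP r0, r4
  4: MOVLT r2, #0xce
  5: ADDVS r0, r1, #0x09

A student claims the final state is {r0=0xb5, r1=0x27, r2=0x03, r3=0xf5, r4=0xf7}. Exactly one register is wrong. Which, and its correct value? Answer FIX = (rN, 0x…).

0: ✓ CMP  NZCV=0000
1: · MOVEQ
2: · SUBLE
3: ✓ CMP  NZCV=0000
4: · MOVLT
5: · ADDVS

FIX = (r0, 0x0c)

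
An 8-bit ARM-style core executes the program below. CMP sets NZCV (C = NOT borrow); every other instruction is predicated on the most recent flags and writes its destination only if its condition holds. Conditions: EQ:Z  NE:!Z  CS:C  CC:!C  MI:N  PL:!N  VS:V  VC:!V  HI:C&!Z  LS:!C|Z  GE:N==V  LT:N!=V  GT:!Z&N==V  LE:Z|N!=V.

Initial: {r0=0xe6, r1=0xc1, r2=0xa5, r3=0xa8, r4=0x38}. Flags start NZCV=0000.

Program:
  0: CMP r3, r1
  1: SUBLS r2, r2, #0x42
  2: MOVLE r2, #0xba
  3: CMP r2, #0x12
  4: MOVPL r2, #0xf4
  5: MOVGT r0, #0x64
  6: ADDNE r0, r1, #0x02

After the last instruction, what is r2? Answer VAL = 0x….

[0] flags=1000 → (cmp)
[1] flags=1000 LS?T → r2=0x63
[2] flags=1000 LE?T → r2=0xba
[3] flags=1010 → (cmp)
[4] flags=1010 PL?F → skip
[5] flags=1010 GT?F → skip
[6] flags=1010 NE?T → r0=0xc3

VAL = 0xba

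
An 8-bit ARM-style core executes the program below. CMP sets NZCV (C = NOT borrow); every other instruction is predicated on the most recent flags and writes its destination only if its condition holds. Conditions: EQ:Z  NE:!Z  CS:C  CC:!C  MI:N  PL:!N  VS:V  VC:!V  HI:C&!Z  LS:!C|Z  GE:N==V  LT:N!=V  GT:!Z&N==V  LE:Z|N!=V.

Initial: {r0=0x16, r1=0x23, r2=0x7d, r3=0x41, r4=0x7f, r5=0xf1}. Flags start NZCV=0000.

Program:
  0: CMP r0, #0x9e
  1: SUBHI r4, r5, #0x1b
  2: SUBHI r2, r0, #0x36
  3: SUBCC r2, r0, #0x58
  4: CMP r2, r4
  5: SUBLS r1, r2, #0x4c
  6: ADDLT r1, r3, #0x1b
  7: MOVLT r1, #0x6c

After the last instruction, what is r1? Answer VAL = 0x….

VAL = 0x6c

0: ✓ CMP  NZCV=0000
1: · SUBHI
2: · SUBHI
3: ✓ SUBCC  r2←0xbe
4: ✓ CMP  NZCV=0011
5: · SUBLS
6: ✓ ADDLT  r1←0x5c
7: ✓ MOVLT  r1←0x6c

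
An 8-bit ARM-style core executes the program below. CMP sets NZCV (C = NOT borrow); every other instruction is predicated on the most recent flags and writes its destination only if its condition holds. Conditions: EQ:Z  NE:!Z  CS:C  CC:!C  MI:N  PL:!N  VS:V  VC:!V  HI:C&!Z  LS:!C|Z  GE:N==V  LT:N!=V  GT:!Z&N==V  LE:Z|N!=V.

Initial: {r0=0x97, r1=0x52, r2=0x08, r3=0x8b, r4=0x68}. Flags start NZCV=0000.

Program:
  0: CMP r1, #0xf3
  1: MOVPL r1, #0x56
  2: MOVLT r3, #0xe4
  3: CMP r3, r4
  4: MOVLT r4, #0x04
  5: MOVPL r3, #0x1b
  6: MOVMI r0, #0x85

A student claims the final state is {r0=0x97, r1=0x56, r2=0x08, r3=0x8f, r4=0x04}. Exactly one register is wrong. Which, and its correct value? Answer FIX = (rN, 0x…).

[0] flags=0000 → (cmp)
[1] flags=0000 PL?T → r1=0x56
[2] flags=0000 LT?F → skip
[3] flags=0011 → (cmp)
[4] flags=0011 LT?T → r4=0x04
[5] flags=0011 PL?T → r3=0x1b
[6] flags=0011 MI?F → skip

FIX = (r3, 0x1b)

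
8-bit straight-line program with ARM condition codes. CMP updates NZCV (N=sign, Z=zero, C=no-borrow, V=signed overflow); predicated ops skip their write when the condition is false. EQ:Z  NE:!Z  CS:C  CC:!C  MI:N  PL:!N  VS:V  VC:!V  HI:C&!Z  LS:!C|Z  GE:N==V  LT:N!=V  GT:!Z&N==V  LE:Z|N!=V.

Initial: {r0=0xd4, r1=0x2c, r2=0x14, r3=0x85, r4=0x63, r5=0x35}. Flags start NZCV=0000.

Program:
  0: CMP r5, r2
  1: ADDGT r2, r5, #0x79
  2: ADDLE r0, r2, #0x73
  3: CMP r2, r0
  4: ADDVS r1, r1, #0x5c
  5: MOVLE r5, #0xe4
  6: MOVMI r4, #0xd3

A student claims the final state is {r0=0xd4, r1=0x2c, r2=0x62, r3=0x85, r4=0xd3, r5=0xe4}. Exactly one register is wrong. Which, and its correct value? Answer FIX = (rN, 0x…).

0: ✓ CMP  NZCV=0010
1: ✓ ADDGT  r2←0xae
2: · ADDLE
3: ✓ CMP  NZCV=1000
4: · ADDVS
5: ✓ MOVLE  r5←0xe4
6: ✓ MOVMI  r4←0xd3

FIX = (r2, 0xae)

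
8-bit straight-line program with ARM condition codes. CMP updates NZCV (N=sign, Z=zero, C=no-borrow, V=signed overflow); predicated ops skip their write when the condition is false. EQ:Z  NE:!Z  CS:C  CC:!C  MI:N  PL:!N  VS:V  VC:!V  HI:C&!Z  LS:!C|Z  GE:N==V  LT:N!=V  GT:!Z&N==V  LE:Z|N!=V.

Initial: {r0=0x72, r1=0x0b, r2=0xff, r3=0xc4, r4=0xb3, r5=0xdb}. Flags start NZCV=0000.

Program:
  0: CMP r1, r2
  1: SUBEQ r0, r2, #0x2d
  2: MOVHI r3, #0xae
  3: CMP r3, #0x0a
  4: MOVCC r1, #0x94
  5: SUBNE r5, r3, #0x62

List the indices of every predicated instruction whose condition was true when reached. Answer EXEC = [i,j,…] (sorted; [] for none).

0: ✓ CMP  NZCV=0000
1: · SUBEQ
2: · MOVHI
3: ✓ CMP  NZCV=1010
4: · MOVCC
5: ✓ SUBNE  r5←0x62

EXEC = [5]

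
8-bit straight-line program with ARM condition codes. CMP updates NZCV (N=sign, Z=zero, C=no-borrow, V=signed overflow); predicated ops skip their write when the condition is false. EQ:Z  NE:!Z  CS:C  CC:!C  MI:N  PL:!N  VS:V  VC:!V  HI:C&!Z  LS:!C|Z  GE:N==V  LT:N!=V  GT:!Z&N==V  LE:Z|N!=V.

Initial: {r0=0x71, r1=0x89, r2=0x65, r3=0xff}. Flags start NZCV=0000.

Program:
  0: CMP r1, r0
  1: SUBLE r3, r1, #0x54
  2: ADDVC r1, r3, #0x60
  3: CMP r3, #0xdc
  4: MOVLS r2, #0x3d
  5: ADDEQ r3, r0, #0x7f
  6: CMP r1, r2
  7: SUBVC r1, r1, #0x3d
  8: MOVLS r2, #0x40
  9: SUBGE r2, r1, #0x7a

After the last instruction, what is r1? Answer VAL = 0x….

[0] flags=0011 → (cmp)
[1] flags=0011 LE?T → r3=0x35
[2] flags=0011 VC?F → skip
[3] flags=0000 → (cmp)
[4] flags=0000 LS?T → r2=0x3d
[5] flags=0000 EQ?F → skip
[6] flags=0011 → (cmp)
[7] flags=0011 VC?F → skip
[8] flags=0011 LS?F → skip
[9] flags=0011 GE?F → skip

VAL = 0x89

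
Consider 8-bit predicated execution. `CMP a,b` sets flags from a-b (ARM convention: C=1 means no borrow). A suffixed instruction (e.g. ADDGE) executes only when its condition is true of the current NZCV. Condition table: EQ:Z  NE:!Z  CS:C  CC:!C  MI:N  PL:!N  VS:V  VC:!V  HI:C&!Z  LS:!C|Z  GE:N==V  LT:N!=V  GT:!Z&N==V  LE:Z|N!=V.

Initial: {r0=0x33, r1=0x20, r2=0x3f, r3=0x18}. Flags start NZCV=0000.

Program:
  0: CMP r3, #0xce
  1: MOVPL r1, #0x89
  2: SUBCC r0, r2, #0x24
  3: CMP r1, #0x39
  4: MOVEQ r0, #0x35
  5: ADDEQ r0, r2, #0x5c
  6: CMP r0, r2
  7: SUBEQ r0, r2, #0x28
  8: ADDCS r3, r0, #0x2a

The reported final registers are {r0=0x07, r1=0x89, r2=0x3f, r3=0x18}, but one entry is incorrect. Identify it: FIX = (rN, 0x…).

FIX = (r0, 0x1b)

0: ✓ CMP  NZCV=0000
1: ✓ MOVPL  r1←0x89
2: ✓ SUBCC  r0←0x1b
3: ✓ CMP  NZCV=0011
4: · MOVEQ
5: · ADDEQ
6: ✓ CMP  NZCV=1000
7: · SUBEQ
8: · ADDCS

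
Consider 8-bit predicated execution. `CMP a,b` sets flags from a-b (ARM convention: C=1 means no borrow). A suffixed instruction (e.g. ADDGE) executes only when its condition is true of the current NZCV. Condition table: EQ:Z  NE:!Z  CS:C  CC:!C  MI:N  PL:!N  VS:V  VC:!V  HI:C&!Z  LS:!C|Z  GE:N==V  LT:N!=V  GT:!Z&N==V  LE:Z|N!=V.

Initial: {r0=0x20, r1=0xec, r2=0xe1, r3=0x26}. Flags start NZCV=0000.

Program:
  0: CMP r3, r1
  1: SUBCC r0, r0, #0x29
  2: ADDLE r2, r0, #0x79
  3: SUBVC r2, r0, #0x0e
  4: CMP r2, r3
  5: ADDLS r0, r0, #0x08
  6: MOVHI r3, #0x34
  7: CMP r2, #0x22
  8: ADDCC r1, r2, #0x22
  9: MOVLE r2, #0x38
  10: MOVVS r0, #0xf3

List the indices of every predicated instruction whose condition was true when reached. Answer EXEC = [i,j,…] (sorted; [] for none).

EXEC = [1,3,6,9]

0: ✓ CMP  NZCV=0000
1: ✓ SUBCC  r0←0xf7
2: · ADDLE
3: ✓ SUBVC  r2←0xe9
4: ✓ CMP  NZCV=1010
5: · ADDLS
6: ✓ MOVHI  r3←0x34
7: ✓ CMP  NZCV=1010
8: · ADDCC
9: ✓ MOVLE  r2←0x38
10: · MOVVS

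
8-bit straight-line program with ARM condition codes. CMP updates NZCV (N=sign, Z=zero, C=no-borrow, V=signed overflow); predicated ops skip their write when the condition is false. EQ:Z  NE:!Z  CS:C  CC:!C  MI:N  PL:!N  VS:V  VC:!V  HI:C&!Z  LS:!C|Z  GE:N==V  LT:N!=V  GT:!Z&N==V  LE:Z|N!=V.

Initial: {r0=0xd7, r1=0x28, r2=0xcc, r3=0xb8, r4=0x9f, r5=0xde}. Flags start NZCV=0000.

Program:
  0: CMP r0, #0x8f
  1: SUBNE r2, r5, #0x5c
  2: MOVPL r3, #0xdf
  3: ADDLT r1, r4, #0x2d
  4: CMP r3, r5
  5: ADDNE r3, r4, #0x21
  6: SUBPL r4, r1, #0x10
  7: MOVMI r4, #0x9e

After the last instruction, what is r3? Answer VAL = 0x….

[0] flags=0010 → (cmp)
[1] flags=0010 NE?T → r2=0x82
[2] flags=0010 PL?T → r3=0xdf
[3] flags=0010 LT?F → skip
[4] flags=0010 → (cmp)
[5] flags=0010 NE?T → r3=0xc0
[6] flags=0010 PL?T → r4=0x18
[7] flags=0010 MI?F → skip

VAL = 0xc0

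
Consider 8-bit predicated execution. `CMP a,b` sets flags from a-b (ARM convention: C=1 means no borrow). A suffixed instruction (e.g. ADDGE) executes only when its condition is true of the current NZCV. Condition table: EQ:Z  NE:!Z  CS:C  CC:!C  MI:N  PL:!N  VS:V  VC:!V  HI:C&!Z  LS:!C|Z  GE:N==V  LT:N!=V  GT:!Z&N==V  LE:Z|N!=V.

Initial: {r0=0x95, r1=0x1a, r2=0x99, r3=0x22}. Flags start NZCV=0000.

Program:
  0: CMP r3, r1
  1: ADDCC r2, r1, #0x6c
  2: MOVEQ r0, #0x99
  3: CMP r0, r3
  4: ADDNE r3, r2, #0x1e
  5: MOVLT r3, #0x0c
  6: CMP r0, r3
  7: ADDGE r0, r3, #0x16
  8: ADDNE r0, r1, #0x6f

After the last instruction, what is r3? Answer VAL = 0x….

VAL = 0x0c

0: ✓ CMP  NZCV=0010
1: · ADDCC
2: · MOVEQ
3: ✓ CMP  NZCV=0011
4: ✓ ADDNE  r3←0xb7
5: ✓ MOVLT  r3←0x0c
6: ✓ CMP  NZCV=1010
7: · ADDGE
8: ✓ ADDNE  r0←0x89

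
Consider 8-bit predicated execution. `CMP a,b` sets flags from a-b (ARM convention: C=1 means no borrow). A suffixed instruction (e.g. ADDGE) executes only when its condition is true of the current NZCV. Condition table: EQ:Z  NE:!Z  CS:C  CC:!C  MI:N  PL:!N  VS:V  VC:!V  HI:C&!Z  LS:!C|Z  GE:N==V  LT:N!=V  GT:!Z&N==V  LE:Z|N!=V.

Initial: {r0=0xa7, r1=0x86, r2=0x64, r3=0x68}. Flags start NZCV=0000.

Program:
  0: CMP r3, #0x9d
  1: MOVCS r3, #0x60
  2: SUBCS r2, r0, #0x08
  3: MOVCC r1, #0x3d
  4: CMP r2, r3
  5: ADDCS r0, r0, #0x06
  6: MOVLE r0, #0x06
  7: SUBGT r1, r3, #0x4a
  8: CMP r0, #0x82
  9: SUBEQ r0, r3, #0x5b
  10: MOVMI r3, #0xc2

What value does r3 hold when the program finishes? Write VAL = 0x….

[0] flags=1001 → (cmp)
[1] flags=1001 CS?F → skip
[2] flags=1001 CS?F → skip
[3] flags=1001 CC?T → r1=0x3d
[4] flags=1000 → (cmp)
[5] flags=1000 CS?F → skip
[6] flags=1000 LE?T → r0=0x06
[7] flags=1000 GT?F → skip
[8] flags=1001 → (cmp)
[9] flags=1001 EQ?F → skip
[10] flags=1001 MI?T → r3=0xc2

VAL = 0xc2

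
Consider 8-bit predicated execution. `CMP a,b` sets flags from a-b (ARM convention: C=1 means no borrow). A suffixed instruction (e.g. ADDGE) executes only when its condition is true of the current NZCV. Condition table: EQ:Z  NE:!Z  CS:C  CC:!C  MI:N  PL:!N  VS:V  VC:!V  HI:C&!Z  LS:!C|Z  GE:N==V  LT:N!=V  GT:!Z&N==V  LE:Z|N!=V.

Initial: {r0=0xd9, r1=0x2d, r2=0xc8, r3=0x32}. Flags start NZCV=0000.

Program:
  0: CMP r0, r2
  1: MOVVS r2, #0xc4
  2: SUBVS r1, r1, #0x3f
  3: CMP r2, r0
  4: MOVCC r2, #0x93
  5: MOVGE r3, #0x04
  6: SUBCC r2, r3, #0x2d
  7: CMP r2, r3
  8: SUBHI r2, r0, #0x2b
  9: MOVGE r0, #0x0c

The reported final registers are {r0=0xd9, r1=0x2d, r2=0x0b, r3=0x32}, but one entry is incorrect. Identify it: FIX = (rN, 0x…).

FIX = (r2, 0x05)

0: ✓ CMP  NZCV=0010
1: · MOVVS
2: · SUBVS
3: ✓ CMP  NZCV=1000
4: ✓ MOVCC  r2←0x93
5: · MOVGE
6: ✓ SUBCC  r2←0x05
7: ✓ CMP  NZCV=1000
8: · SUBHI
9: · MOVGE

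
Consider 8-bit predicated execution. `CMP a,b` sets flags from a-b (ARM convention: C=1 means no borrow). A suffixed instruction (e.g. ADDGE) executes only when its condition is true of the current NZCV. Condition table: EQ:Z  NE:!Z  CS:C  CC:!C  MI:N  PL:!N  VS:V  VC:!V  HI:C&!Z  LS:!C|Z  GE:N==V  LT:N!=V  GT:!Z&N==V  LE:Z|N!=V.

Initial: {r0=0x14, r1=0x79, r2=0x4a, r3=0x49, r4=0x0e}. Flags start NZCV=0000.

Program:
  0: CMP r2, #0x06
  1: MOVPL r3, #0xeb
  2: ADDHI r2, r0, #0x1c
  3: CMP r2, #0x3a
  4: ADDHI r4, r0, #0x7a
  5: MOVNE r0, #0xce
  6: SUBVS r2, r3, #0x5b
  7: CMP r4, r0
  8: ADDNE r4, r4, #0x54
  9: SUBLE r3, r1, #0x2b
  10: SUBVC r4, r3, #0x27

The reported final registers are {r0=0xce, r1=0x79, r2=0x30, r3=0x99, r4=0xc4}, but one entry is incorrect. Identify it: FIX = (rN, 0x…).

[0] flags=0010 → (cmp)
[1] flags=0010 PL?T → r3=0xeb
[2] flags=0010 HI?T → r2=0x30
[3] flags=1000 → (cmp)
[4] flags=1000 HI?F → skip
[5] flags=1000 NE?T → r0=0xce
[6] flags=1000 VS?F → skip
[7] flags=0000 → (cmp)
[8] flags=0000 NE?T → r4=0x62
[9] flags=0000 LE?F → skip
[10] flags=0000 VC?T → r4=0xc4

FIX = (r3, 0xeb)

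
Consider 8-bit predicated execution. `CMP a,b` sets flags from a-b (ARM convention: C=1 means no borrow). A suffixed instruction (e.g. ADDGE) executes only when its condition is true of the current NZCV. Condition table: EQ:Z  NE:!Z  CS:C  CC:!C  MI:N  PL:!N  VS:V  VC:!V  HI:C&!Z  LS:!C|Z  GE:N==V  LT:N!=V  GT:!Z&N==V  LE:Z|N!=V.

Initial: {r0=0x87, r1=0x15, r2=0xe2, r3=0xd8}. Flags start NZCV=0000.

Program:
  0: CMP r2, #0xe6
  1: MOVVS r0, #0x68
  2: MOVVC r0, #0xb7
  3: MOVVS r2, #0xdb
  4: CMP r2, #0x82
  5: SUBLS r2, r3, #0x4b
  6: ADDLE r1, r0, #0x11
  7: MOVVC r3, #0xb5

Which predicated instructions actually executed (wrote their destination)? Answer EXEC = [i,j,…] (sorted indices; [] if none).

EXEC = [2,7]

[0] flags=1000 → (cmp)
[1] flags=1000 VS?F → skip
[2] flags=1000 VC?T → r0=0xb7
[3] flags=1000 VS?F → skip
[4] flags=0010 → (cmp)
[5] flags=0010 LS?F → skip
[6] flags=0010 LE?F → skip
[7] flags=0010 VC?T → r3=0xb5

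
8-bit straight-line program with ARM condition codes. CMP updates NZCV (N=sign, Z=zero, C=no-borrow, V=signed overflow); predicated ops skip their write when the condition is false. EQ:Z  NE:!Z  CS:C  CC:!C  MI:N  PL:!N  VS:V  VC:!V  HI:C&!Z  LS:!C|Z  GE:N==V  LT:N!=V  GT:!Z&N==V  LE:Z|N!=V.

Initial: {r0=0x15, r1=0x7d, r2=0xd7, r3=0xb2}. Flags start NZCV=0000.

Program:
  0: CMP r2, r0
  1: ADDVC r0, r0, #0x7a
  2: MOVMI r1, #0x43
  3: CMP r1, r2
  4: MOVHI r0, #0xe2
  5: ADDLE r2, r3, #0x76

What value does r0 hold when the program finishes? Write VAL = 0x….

0: ✓ CMP  NZCV=1010
1: ✓ ADDVC  r0←0x8f
2: ✓ MOVMI  r1←0x43
3: ✓ CMP  NZCV=0000
4: · MOVHI
5: · ADDLE

VAL = 0x8f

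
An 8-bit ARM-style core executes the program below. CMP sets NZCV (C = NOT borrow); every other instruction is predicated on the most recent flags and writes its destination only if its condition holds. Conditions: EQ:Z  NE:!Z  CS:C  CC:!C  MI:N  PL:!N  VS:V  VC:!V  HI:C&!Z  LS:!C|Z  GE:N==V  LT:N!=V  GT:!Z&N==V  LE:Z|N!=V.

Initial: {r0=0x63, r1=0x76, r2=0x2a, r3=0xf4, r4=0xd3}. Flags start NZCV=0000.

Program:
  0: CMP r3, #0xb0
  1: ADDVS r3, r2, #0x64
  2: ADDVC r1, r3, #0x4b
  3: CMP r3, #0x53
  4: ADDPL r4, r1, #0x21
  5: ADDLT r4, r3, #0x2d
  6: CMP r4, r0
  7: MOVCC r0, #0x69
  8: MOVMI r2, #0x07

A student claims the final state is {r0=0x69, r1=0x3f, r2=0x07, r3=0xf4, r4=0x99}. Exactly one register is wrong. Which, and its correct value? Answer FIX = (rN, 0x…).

FIX = (r4, 0x21)

[0] flags=0010 → (cmp)
[1] flags=0010 VS?F → skip
[2] flags=0010 VC?T → r1=0x3f
[3] flags=1010 → (cmp)
[4] flags=1010 PL?F → skip
[5] flags=1010 LT?T → r4=0x21
[6] flags=1000 → (cmp)
[7] flags=1000 CC?T → r0=0x69
[8] flags=1000 MI?T → r2=0x07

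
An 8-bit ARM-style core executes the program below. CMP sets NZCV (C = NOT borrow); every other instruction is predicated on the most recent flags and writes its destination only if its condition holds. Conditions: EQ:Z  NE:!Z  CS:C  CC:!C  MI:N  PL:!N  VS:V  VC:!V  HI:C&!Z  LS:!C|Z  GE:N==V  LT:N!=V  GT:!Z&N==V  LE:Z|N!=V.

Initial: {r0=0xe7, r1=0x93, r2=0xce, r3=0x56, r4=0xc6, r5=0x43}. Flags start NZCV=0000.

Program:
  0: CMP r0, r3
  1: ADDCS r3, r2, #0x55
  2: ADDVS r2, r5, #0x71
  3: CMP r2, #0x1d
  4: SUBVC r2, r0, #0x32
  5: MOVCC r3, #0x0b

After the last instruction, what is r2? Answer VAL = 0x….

[0] flags=1010 → (cmp)
[1] flags=1010 CS?T → r3=0x23
[2] flags=1010 VS?F → skip
[3] flags=1010 → (cmp)
[4] flags=1010 VC?T → r2=0xb5
[5] flags=1010 CC?F → skip

VAL = 0xb5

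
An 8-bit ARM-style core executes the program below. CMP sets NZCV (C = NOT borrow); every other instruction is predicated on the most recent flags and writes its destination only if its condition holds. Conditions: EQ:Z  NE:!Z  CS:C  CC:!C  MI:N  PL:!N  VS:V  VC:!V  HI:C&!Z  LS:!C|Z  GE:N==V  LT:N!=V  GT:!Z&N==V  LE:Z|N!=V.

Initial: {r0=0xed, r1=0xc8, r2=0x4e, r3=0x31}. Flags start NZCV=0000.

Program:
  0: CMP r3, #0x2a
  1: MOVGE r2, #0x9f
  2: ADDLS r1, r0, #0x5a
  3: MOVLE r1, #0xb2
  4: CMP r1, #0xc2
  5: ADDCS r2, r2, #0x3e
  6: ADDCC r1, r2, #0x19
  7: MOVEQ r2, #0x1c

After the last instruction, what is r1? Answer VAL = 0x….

[0] flags=0010 → (cmp)
[1] flags=0010 GE?T → r2=0x9f
[2] flags=0010 LS?F → skip
[3] flags=0010 LE?F → skip
[4] flags=0010 → (cmp)
[5] flags=0010 CS?T → r2=0xdd
[6] flags=0010 CC?F → skip
[7] flags=0010 EQ?F → skip

VAL = 0xc8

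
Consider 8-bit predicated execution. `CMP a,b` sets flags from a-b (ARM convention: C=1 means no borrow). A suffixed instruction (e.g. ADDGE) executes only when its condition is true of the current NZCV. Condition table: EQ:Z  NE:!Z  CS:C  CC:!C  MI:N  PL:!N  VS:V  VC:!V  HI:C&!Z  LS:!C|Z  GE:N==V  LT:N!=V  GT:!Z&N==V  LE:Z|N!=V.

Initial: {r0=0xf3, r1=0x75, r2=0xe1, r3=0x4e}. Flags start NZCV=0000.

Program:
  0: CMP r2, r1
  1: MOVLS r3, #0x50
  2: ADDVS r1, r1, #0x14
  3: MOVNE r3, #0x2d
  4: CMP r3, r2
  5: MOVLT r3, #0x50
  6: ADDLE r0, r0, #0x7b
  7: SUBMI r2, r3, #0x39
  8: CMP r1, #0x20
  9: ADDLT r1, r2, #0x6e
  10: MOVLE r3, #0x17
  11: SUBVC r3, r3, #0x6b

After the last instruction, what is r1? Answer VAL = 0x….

[0] flags=0011 → (cmp)
[1] flags=0011 LS?F → skip
[2] flags=0011 VS?T → r1=0x89
[3] flags=0011 NE?T → r3=0x2d
[4] flags=0000 → (cmp)
[5] flags=0000 LT?F → skip
[6] flags=0000 LE?F → skip
[7] flags=0000 MI?F → skip
[8] flags=0011 → (cmp)
[9] flags=0011 LT?T → r1=0x4f
[10] flags=0011 LE?T → r3=0x17
[11] flags=0011 VC?F → skip

VAL = 0x4f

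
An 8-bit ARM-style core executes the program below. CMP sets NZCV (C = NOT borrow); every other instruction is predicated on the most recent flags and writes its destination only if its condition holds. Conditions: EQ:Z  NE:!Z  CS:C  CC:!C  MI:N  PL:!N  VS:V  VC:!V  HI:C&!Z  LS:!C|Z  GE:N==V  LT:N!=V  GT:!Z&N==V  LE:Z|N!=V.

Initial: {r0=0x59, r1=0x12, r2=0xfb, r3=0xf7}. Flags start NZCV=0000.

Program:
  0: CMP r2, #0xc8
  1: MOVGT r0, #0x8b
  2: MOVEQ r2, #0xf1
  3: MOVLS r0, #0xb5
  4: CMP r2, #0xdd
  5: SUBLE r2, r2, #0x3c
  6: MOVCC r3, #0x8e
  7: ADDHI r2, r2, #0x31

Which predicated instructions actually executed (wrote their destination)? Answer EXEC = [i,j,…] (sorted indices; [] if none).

[0] flags=0010 → (cmp)
[1] flags=0010 GT?T → r0=0x8b
[2] flags=0010 EQ?F → skip
[3] flags=0010 LS?F → skip
[4] flags=0010 → (cmp)
[5] flags=0010 LE?F → skip
[6] flags=0010 CC?F → skip
[7] flags=0010 HI?T → r2=0x2c

EXEC = [1,7]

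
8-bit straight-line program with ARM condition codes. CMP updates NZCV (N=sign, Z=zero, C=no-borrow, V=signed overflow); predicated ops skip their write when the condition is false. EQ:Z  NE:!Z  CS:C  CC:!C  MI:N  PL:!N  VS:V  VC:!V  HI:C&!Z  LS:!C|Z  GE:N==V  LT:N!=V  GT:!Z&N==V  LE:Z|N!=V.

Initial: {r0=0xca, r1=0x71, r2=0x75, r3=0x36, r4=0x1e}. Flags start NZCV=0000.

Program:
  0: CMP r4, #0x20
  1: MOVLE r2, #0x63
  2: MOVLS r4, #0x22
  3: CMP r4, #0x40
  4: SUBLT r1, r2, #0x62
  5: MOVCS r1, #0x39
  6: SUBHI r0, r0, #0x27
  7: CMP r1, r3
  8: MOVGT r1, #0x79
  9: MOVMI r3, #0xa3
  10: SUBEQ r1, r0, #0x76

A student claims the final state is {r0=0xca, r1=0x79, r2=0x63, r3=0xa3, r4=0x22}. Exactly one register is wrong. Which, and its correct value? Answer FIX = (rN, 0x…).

0: ✓ CMP  NZCV=1000
1: ✓ MOVLE  r2←0x63
2: ✓ MOVLS  r4←0x22
3: ✓ CMP  NZCV=1000
4: ✓ SUBLT  r1←0x01
5: · MOVCS
6: · SUBHI
7: ✓ CMP  NZCV=1000
8: · MOVGT
9: ✓ MOVMI  r3←0xa3
10: · SUBEQ

FIX = (r1, 0x01)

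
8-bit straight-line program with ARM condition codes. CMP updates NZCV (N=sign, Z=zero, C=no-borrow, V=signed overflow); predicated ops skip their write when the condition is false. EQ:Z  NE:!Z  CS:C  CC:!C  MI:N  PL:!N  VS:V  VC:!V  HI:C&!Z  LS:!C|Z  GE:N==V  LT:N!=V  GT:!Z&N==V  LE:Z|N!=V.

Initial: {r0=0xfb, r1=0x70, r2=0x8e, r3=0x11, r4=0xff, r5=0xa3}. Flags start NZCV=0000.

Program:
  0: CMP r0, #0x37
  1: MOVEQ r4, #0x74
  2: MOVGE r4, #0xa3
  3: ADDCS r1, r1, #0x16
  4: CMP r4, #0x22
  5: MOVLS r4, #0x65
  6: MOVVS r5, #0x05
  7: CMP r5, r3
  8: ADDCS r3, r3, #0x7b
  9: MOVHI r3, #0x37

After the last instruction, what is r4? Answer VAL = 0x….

[0] flags=1010 → (cmp)
[1] flags=1010 EQ?F → skip
[2] flags=1010 GE?F → skip
[3] flags=1010 CS?T → r1=0x86
[4] flags=1010 → (cmp)
[5] flags=1010 LS?F → skip
[6] flags=1010 VS?F → skip
[7] flags=1010 → (cmp)
[8] flags=1010 CS?T → r3=0x8c
[9] flags=1010 HI?T → r3=0x37

VAL = 0xff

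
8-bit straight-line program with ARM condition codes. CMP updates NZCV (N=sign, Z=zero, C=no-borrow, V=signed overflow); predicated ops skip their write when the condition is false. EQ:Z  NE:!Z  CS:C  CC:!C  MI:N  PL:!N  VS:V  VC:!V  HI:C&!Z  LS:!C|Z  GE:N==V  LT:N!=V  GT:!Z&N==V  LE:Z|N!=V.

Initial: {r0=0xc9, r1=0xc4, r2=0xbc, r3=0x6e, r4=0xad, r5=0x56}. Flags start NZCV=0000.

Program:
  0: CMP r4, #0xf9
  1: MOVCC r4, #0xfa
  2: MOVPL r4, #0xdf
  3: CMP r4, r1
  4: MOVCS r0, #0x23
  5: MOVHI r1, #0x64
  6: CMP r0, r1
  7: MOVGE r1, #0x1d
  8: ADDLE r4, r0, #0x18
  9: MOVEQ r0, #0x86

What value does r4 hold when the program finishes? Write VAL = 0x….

VAL = 0x3b

0: ✓ CMP  NZCV=1000
1: ✓ MOVCC  r4←0xfa
2: · MOVPL
3: ✓ CMP  NZCV=0010
4: ✓ MOVCS  r0←0x23
5: ✓ MOVHI  r1←0x64
6: ✓ CMP  NZCV=1000
7: · MOVGE
8: ✓ ADDLE  r4←0x3b
9: · MOVEQ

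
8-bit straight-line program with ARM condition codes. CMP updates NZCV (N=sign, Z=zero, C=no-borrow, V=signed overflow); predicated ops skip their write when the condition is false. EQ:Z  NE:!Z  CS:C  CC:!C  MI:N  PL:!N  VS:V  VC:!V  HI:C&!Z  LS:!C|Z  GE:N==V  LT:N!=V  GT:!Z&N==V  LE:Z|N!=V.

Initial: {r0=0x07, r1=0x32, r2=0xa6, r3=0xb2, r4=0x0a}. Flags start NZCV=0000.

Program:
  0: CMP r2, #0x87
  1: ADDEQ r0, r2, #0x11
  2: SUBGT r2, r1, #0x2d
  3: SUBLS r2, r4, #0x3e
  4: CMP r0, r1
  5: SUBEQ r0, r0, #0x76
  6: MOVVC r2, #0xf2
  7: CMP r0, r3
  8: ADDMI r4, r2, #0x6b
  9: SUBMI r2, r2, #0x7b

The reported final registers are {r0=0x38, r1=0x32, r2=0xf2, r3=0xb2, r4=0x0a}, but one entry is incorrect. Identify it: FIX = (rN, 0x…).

FIX = (r0, 0x07)

[0] flags=0010 → (cmp)
[1] flags=0010 EQ?F → skip
[2] flags=0010 GT?T → r2=0x05
[3] flags=0010 LS?F → skip
[4] flags=1000 → (cmp)
[5] flags=1000 EQ?F → skip
[6] flags=1000 VC?T → r2=0xf2
[7] flags=0000 → (cmp)
[8] flags=0000 MI?F → skip
[9] flags=0000 MI?F → skip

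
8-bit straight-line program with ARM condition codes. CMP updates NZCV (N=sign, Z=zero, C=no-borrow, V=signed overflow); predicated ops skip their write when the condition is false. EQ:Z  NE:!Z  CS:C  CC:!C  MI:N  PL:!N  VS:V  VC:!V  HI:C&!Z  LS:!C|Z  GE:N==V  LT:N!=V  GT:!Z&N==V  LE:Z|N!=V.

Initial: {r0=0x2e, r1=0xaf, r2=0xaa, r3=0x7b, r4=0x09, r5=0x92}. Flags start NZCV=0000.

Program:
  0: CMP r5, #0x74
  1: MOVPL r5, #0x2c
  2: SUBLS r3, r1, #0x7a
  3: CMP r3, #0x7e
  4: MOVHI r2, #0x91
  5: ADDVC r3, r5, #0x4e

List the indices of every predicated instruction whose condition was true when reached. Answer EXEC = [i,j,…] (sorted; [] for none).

EXEC = [1,5]

0: ✓ CMP  NZCV=0011
1: ✓ MOVPL  r5←0x2c
2: · SUBLS
3: ✓ CMP  NZCV=1000
4: · MOVHI
5: ✓ ADDVC  r3←0x7a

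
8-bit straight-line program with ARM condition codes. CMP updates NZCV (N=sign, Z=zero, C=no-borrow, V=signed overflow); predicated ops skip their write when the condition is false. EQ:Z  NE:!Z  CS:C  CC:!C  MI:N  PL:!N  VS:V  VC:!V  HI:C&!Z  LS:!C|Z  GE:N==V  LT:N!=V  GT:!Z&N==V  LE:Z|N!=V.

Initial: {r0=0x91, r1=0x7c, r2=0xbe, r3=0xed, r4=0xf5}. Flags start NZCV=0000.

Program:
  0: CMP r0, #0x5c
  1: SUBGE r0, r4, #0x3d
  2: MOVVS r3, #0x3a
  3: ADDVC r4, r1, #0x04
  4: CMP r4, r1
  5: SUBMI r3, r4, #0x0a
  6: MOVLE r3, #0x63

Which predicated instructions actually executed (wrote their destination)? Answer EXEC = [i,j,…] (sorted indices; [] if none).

EXEC = [2,6]

[0] flags=0011 → (cmp)
[1] flags=0011 GE?F → skip
[2] flags=0011 VS?T → r3=0x3a
[3] flags=0011 VC?F → skip
[4] flags=0011 → (cmp)
[5] flags=0011 MI?F → skip
[6] flags=0011 LE?T → r3=0x63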